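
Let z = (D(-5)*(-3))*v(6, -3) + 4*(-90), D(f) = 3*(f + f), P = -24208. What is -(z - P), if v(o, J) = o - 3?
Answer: -24118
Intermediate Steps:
D(f) = 6*f (D(f) = 3*(2*f) = 6*f)
v(o, J) = -3 + o
z = -90 (z = ((6*(-5))*(-3))*(-3 + 6) + 4*(-90) = -30*(-3)*3 - 360 = 90*3 - 360 = 270 - 360 = -90)
-(z - P) = -(-90 - 1*(-24208)) = -(-90 + 24208) = -1*24118 = -24118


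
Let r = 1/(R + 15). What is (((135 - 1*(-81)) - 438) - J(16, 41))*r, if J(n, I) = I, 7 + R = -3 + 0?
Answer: -263/5 ≈ -52.600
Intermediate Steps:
R = -10 (R = -7 + (-3 + 0) = -7 - 3 = -10)
r = ⅕ (r = 1/(-10 + 15) = 1/5 = ⅕ ≈ 0.20000)
(((135 - 1*(-81)) - 438) - J(16, 41))*r = (((135 - 1*(-81)) - 438) - 1*41)*(⅕) = (((135 + 81) - 438) - 41)*(⅕) = ((216 - 438) - 41)*(⅕) = (-222 - 41)*(⅕) = -263*⅕ = -263/5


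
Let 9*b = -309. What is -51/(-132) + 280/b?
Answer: -35209/4532 ≈ -7.7690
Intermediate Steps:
b = -103/3 (b = (⅑)*(-309) = -103/3 ≈ -34.333)
-51/(-132) + 280/b = -51/(-132) + 280/(-103/3) = -51*(-1/132) + 280*(-3/103) = 17/44 - 840/103 = -35209/4532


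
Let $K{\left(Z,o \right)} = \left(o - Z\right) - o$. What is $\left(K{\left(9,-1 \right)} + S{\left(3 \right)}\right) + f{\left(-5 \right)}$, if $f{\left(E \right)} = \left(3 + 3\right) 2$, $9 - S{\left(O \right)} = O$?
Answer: $9$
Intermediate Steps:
$S{\left(O \right)} = 9 - O$
$K{\left(Z,o \right)} = - Z$
$f{\left(E \right)} = 12$ ($f{\left(E \right)} = 6 \cdot 2 = 12$)
$\left(K{\left(9,-1 \right)} + S{\left(3 \right)}\right) + f{\left(-5 \right)} = \left(\left(-1\right) 9 + \left(9 - 3\right)\right) + 12 = \left(-9 + \left(9 - 3\right)\right) + 12 = \left(-9 + 6\right) + 12 = -3 + 12 = 9$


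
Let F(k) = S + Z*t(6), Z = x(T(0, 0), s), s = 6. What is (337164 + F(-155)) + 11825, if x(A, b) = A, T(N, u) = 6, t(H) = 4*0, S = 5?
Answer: 348994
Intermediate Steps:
t(H) = 0
Z = 6
F(k) = 5 (F(k) = 5 + 6*0 = 5 + 0 = 5)
(337164 + F(-155)) + 11825 = (337164 + 5) + 11825 = 337169 + 11825 = 348994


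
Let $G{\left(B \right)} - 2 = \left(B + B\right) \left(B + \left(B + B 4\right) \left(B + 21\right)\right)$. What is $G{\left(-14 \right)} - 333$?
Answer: $13781$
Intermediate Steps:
$G{\left(B \right)} = 2 + 2 B \left(B + 5 B \left(21 + B\right)\right)$ ($G{\left(B \right)} = 2 + \left(B + B\right) \left(B + \left(B + B 4\right) \left(B + 21\right)\right) = 2 + 2 B \left(B + \left(B + 4 B\right) \left(21 + B\right)\right) = 2 + 2 B \left(B + 5 B \left(21 + B\right)\right)$)
$G{\left(-14 \right)} - 333 = \left(2 + 10 \left(-14\right)^{3} + 212 \left(-14\right)^{2}\right) - 333 = \left(2 + 10 \left(-2744\right) + 212 \cdot 196\right) - 333 = \left(2 - 27440 + 41552\right) - 333 = 14114 - 333 = 13781$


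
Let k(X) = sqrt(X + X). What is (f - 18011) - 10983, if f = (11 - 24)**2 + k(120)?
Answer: -28825 + 4*sqrt(15) ≈ -28810.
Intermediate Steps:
k(X) = sqrt(2)*sqrt(X) (k(X) = sqrt(2*X) = sqrt(2)*sqrt(X))
f = 169 + 4*sqrt(15) (f = (11 - 24)**2 + sqrt(2)*sqrt(120) = (-13)**2 + sqrt(2)*(2*sqrt(30)) = 169 + 4*sqrt(15) ≈ 184.49)
(f - 18011) - 10983 = ((169 + 4*sqrt(15)) - 18011) - 10983 = (-17842 + 4*sqrt(15)) - 10983 = -28825 + 4*sqrt(15)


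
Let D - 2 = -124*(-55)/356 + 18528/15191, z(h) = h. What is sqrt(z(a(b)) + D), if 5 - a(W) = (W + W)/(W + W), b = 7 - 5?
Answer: sqrt(48214502970359)/1351999 ≈ 5.1358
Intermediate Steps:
b = 2
a(W) = 4 (a(W) = 5 - (W + W)/(W + W) = 5 - 2*W/(2*W) = 5 - 2*W*1/(2*W) = 5 - 1*1 = 5 - 1 = 4)
D = 30253645/1351999 (D = 2 + (-124*(-55)/356 + 18528/15191) = 2 + (6820*(1/356) + 18528*(1/15191)) = 2 + (1705/89 + 18528/15191) = 2 + 27549647/1351999 = 30253645/1351999 ≈ 22.377)
sqrt(z(a(b)) + D) = sqrt(4 + 30253645/1351999) = sqrt(35661641/1351999) = sqrt(48214502970359)/1351999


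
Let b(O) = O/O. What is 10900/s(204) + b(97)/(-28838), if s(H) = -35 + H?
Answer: 314334031/4873622 ≈ 64.497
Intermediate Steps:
b(O) = 1
10900/s(204) + b(97)/(-28838) = 10900/(-35 + 204) + 1/(-28838) = 10900/169 + 1*(-1/28838) = 10900*(1/169) - 1/28838 = 10900/169 - 1/28838 = 314334031/4873622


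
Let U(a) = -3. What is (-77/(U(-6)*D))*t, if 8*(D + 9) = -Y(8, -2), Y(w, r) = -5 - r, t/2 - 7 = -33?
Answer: 32032/207 ≈ 154.74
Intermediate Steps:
t = -52 (t = 14 + 2*(-33) = 14 - 66 = -52)
D = -69/8 (D = -9 + (-(-5 - 1*(-2)))/8 = -9 + (-(-5 + 2))/8 = -9 + (-1*(-3))/8 = -9 + (⅛)*3 = -9 + 3/8 = -69/8 ≈ -8.6250)
(-77/(U(-6)*D))*t = -77/((-3)*(-69/8))*(-52) = -(-77)*(-8)/(3*69)*(-52) = -77*8/207*(-52) = -616/207*(-52) = 32032/207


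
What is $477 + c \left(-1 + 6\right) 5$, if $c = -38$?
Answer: $-473$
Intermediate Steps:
$477 + c \left(-1 + 6\right) 5 = 477 - 38 \left(-1 + 6\right) 5 = 477 - 38 \cdot 5 \cdot 5 = 477 - 950 = -473$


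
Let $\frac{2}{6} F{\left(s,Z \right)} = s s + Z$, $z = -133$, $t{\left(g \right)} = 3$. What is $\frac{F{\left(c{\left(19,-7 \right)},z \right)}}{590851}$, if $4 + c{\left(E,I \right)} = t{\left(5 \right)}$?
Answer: $- \frac{396}{590851} \approx -0.00067022$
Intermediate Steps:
$c{\left(E,I \right)} = -1$ ($c{\left(E,I \right)} = -4 + 3 = -1$)
$F{\left(s,Z \right)} = 3 Z + 3 s^{2}$ ($F{\left(s,Z \right)} = 3 \left(s s + Z\right) = 3 \left(s^{2} + Z\right) = 3 \left(Z + s^{2}\right) = 3 Z + 3 s^{2}$)
$\frac{F{\left(c{\left(19,-7 \right)},z \right)}}{590851} = \frac{3 \left(-133\right) + 3 \left(-1\right)^{2}}{590851} = \left(-399 + 3 \cdot 1\right) \frac{1}{590851} = \left(-399 + 3\right) \frac{1}{590851} = \left(-396\right) \frac{1}{590851} = - \frac{396}{590851}$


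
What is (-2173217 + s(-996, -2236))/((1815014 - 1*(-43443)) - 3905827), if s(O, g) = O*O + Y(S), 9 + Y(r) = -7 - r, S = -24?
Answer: 90861/157490 ≈ 0.57693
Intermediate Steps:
Y(r) = -16 - r (Y(r) = -9 + (-7 - r) = -16 - r)
s(O, g) = 8 + O² (s(O, g) = O*O + (-16 - 1*(-24)) = O² + (-16 + 24) = O² + 8 = 8 + O²)
(-2173217 + s(-996, -2236))/((1815014 - 1*(-43443)) - 3905827) = (-2173217 + (8 + (-996)²))/((1815014 - 1*(-43443)) - 3905827) = (-2173217 + (8 + 992016))/((1815014 + 43443) - 3905827) = (-2173217 + 992024)/(1858457 - 3905827) = -1181193/(-2047370) = -1181193*(-1/2047370) = 90861/157490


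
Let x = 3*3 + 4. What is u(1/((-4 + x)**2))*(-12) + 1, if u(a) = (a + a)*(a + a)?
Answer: 2171/2187 ≈ 0.99268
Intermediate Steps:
x = 13 (x = 9 + 4 = 13)
u(a) = 4*a**2 (u(a) = (2*a)*(2*a) = 4*a**2)
u(1/((-4 + x)**2))*(-12) + 1 = (4*(1/((-4 + 13)**2))**2)*(-12) + 1 = (4*(1/(9**2))**2)*(-12) + 1 = (4*(1/81)**2)*(-12) + 1 = (4*(1/6561))*(-12) + 1 = (4/6561)*(-12) + 1 = -16/2187 + 1 = 2171/2187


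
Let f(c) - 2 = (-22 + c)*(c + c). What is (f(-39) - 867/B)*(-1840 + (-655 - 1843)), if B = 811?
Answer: -16742480634/811 ≈ -2.0644e+7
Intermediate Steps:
f(c) = 2 + 2*c*(-22 + c) (f(c) = 2 + (-22 + c)*(c + c) = 2 + (-22 + c)*(2*c) = 2 + 2*c*(-22 + c))
(f(-39) - 867/B)*(-1840 + (-655 - 1843)) = ((2 - 44*(-39) + 2*(-39)²) - 867/811)*(-1840 + (-655 - 1843)) = ((2 + 1716 + 2*1521) - 867*1/811)*(-1840 - 2498) = ((2 + 1716 + 3042) - 867/811)*(-4338) = (4760 - 867/811)*(-4338) = (3859493/811)*(-4338) = -16742480634/811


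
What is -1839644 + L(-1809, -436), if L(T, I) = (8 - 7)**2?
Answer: -1839643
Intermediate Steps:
L(T, I) = 1 (L(T, I) = 1**2 = 1)
-1839644 + L(-1809, -436) = -1839644 + 1 = -1839643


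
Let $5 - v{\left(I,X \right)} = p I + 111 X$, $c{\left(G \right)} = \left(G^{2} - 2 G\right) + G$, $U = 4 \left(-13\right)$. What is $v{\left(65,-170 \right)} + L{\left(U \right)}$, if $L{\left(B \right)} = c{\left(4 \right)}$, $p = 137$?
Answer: $9982$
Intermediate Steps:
$U = -52$
$c{\left(G \right)} = G^{2} - G$
$v{\left(I,X \right)} = 5 - 137 I - 111 X$ ($v{\left(I,X \right)} = 5 - \left(137 I + 111 X\right) = 5 - \left(111 X + 137 I\right) = 5 - 137 I - 111 X$)
$L{\left(B \right)} = 12$ ($L{\left(B \right)} = 4 \left(-1 + 4\right) = 4 \cdot 3 = 12$)
$v{\left(65,-170 \right)} + L{\left(U \right)} = \left(5 - 8905 - -18870\right) + 12 = \left(5 - 8905 + 18870\right) + 12 = 9970 + 12 = 9982$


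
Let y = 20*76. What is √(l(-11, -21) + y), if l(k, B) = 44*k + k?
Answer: 5*√41 ≈ 32.016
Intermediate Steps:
l(k, B) = 45*k
y = 1520
√(l(-11, -21) + y) = √(45*(-11) + 1520) = √(-495 + 1520) = √1025 = 5*√41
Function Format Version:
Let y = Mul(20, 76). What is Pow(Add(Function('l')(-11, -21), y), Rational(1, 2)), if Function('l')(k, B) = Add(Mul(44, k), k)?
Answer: Mul(5, Pow(41, Rational(1, 2))) ≈ 32.016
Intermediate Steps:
Function('l')(k, B) = Mul(45, k)
y = 1520
Pow(Add(Function('l')(-11, -21), y), Rational(1, 2)) = Pow(Add(Mul(45, -11), 1520), Rational(1, 2)) = Pow(Add(-495, 1520), Rational(1, 2)) = Pow(1025, Rational(1, 2)) = Mul(5, Pow(41, Rational(1, 2)))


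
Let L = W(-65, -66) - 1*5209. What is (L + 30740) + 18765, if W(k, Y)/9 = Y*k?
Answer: 82906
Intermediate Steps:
W(k, Y) = 9*Y*k (W(k, Y) = 9*(Y*k) = 9*Y*k)
L = 33401 (L = 9*(-66)*(-65) - 1*5209 = 38610 - 5209 = 33401)
(L + 30740) + 18765 = (33401 + 30740) + 18765 = 64141 + 18765 = 82906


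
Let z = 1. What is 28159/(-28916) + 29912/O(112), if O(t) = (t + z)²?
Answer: 505373121/369228404 ≈ 1.3687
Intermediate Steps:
O(t) = (1 + t)² (O(t) = (t + 1)² = (1 + t)²)
28159/(-28916) + 29912/O(112) = 28159/(-28916) + 29912/((1 + 112)²) = 28159*(-1/28916) + 29912/(113²) = -28159/28916 + 29912/12769 = 505373121/369228404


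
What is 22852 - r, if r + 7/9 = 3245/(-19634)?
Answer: 4038252155/176706 ≈ 22853.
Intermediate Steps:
r = -166643/176706 (r = -7/9 + 3245/(-19634) = -7/9 + 3245*(-1/19634) = -7/9 - 3245/19634 = -166643/176706 ≈ -0.94305)
22852 - r = 22852 - 1*(-166643/176706) = 22852 + 166643/176706 = 4038252155/176706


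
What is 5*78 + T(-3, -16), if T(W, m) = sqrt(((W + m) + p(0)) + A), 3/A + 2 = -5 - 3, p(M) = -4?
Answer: 390 + I*sqrt(2330)/10 ≈ 390.0 + 4.827*I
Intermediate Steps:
A = -3/10 (A = 3/(-2 + (-5 - 3)) = 3/(-2 - 8) = 3/(-10) = 3*(-1/10) = -3/10 ≈ -0.30000)
T(W, m) = sqrt(-43/10 + W + m) (T(W, m) = sqrt(((W + m) - 4) - 3/10) = sqrt((-4 + W + m) - 3/10) = sqrt(-43/10 + W + m))
5*78 + T(-3, -16) = 5*78 + sqrt(-430 + 100*(-3) + 100*(-16))/10 = 390 + sqrt(-430 - 300 - 1600)/10 = 390 + sqrt(-2330)/10 = 390 + (I*sqrt(2330))/10 = 390 + I*sqrt(2330)/10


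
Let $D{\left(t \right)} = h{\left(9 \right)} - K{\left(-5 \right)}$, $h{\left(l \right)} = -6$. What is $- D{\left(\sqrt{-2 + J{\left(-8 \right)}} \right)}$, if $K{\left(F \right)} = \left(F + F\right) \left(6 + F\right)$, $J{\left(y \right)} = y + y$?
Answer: $-4$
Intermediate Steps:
$J{\left(y \right)} = 2 y$
$K{\left(F \right)} = 2 F \left(6 + F\right)$
$D{\left(t \right)} = 4$ ($D{\left(t \right)} = -6 - 2 \left(-5\right) \left(6 - 5\right) = -6 - 2 \left(-5\right) 1 = -6 - -10 = -6 + 10 = 4$)
$- D{\left(\sqrt{-2 + J{\left(-8 \right)}} \right)} = \left(-1\right) 4 = -4$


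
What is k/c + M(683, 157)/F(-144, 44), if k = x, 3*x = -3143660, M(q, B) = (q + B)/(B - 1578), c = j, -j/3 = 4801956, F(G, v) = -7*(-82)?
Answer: 45139929755/629475206661 ≈ 0.071710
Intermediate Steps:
F(G, v) = 574
j = -14405868 (j = -3*4801956 = -14405868)
c = -14405868
M(q, B) = (B + q)/(-1578 + B)
x = -3143660/3 (x = (⅓)*(-3143660) = -3143660/3 ≈ -1.0479e+6)
k = -3143660/3 ≈ -1.0479e+6
k/c + M(683, 157)/F(-144, 44) = -3143660/3/(-14405868) + ((157 + 683)/(-1578 + 157))/574 = -3143660/3*(-1/14405868) + (840/(-1421))*(1/574) = 785915/10804401 - 1/1421*840*(1/574) = 785915/10804401 - 120/203*1/574 = 785915/10804401 - 60/58261 = 45139929755/629475206661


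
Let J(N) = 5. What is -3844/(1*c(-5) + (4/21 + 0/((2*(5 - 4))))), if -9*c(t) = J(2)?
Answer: 242172/23 ≈ 10529.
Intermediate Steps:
c(t) = -5/9 (c(t) = -⅑*5 = -5/9)
-3844/(1*c(-5) + (4/21 + 0/((2*(5 - 4))))) = -3844/(1*(-5/9) + (4/21 + 0/((2*(5 - 4))))) = -3844/(-5/9 + (4*(1/21) + 0/((2*1)))) = -3844/(-5/9 + (4/21 + 0/2)) = -3844/(-5/9 + (4/21 + 0*(½))) = -3844/(-5/9 + (4/21 + 0)) = -3844/(-5/9 + 4/21) = -3844/(-23/63) = -3844*(-63/23) = 242172/23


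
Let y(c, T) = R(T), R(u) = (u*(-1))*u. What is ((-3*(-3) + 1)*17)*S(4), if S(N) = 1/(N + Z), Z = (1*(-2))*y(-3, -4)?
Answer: 85/18 ≈ 4.7222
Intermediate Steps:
R(u) = -u**2 (R(u) = (-u)*u = -u**2)
y(c, T) = -T**2
Z = 32 (Z = (1*(-2))*(-1*(-4)**2) = -(-2)*16 = -2*(-16) = 32)
S(N) = 1/(32 + N) (S(N) = 1/(N + 32) = 1/(32 + N))
((-3*(-3) + 1)*17)*S(4) = ((-3*(-3) + 1)*17)/(32 + 4) = ((9 + 1)*17)/36 = (10*17)*(1/36) = 170*(1/36) = 85/18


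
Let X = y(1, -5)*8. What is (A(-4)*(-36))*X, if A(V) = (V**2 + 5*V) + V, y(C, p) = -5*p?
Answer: 57600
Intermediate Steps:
A(V) = V**2 + 6*V
X = 200 (X = -5*(-5)*8 = 25*8 = 200)
(A(-4)*(-36))*X = (-4*(6 - 4)*(-36))*200 = (-4*2*(-36))*200 = -8*(-36)*200 = 288*200 = 57600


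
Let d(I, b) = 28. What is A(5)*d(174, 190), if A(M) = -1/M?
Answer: -28/5 ≈ -5.6000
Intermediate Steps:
A(5)*d(174, 190) = -1/5*28 = -1*⅕*28 = -⅕*28 = -28/5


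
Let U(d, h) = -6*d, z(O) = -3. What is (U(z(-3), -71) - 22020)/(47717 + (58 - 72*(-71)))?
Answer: -7334/17629 ≈ -0.41602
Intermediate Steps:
(U(z(-3), -71) - 22020)/(47717 + (58 - 72*(-71))) = (-6*(-3) - 22020)/(47717 + (58 - 72*(-71))) = (18 - 22020)/(47717 + (58 + 5112)) = -22002/(47717 + 5170) = -22002/52887 = -22002*1/52887 = -7334/17629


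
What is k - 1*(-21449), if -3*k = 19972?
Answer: 44375/3 ≈ 14792.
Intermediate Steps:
k = -19972/3 (k = -⅓*19972 = -19972/3 ≈ -6657.3)
k - 1*(-21449) = -19972/3 - 1*(-21449) = -19972/3 + 21449 = 44375/3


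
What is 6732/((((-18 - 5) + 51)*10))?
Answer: 1683/70 ≈ 24.043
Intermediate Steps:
6732/((((-18 - 5) + 51)*10)) = 6732/(((-23 + 51)*10)) = 6732/((28*10)) = 6732/280 = 6732*(1/280) = 1683/70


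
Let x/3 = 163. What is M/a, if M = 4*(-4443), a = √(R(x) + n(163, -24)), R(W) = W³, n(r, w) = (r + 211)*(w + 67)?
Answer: -17772*√116946251/116946251 ≈ -1.6434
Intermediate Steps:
n(r, w) = (67 + w)*(211 + r) (n(r, w) = (211 + r)*(67 + w) = (67 + w)*(211 + r))
x = 489 (x = 3*163 = 489)
a = √116946251 (a = √(489³ + (14137 + 67*163 + 211*(-24) + 163*(-24))) = √(116930169 + (14137 + 10921 - 5064 - 3912)) = √(116930169 + 16082) = √116946251 ≈ 10814.)
M = -17772
M/a = -17772*√116946251/116946251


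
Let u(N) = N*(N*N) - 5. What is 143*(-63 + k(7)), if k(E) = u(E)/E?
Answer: -14729/7 ≈ -2104.1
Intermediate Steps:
u(N) = -5 + N³ (u(N) = N*N² - 5 = N³ - 5 = -5 + N³)
k(E) = (-5 + E³)/E
143*(-63 + k(7)) = 143*(-63 + (-5 + 7³)/7) = 143*(-63 + (-5 + 343)/7) = 143*(-63 + (⅐)*338) = 143*(-63 + 338/7) = 143*(-103/7) = -14729/7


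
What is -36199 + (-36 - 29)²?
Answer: -31974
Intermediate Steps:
-36199 + (-36 - 29)² = -36199 + (-65)² = -36199 + 4225 = -31974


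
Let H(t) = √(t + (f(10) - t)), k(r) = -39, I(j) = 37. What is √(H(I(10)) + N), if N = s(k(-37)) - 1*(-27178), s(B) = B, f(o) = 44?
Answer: √(27139 + 2*√11) ≈ 164.76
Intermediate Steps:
H(t) = 2*√11 (H(t) = √(t + (44 - t)) = √44 = 2*√11)
N = 27139 (N = -39 - 1*(-27178) = -39 + 27178 = 27139)
√(H(I(10)) + N) = √(2*√11 + 27139) = √(27139 + 2*√11)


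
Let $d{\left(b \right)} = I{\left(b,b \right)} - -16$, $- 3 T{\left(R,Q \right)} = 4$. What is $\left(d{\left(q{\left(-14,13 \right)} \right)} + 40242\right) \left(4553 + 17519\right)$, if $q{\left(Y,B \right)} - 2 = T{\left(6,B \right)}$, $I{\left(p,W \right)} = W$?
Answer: $\frac{2665767872}{3} \approx 8.8859 \cdot 10^{8}$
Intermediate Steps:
$T{\left(R,Q \right)} = - \frac{4}{3}$ ($T{\left(R,Q \right)} = \left(- \frac{1}{3}\right) 4 = - \frac{4}{3}$)
$q{\left(Y,B \right)} = \frac{2}{3}$ ($q{\left(Y,B \right)} = 2 - \frac{4}{3} = \frac{2}{3}$)
$d{\left(b \right)} = 16 + b$ ($d{\left(b \right)} = b - -16 = b + 16 = 16 + b$)
$\left(d{\left(q{\left(-14,13 \right)} \right)} + 40242\right) \left(4553 + 17519\right) = \left(\left(16 + \frac{2}{3}\right) + 40242\right) \left(4553 + 17519\right) = \left(\frac{50}{3} + 40242\right) 22072 = \frac{120776}{3} \cdot 22072 = \frac{2665767872}{3}$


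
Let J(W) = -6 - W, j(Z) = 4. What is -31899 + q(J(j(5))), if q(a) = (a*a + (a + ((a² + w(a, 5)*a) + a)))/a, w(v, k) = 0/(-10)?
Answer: -31917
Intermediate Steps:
w(v, k) = 0 (w(v, k) = 0*(-⅒) = 0)
q(a) = (2*a + 2*a²)/a (q(a) = (a*a + (a + ((a² + 0*a) + a)))/a = (a² + (a + ((a² + 0) + a)))/a = (a² + (a + (a² + a)))/a = (a² + (a + (a + a²)))/a = (a² + (a² + 2*a))/a = (2*a + 2*a²)/a)
-31899 + q(J(j(5))) = -31899 + (2 + 2*(-6 - 1*4)) = -31899 + (2 + 2*(-6 - 4)) = -31899 + (2 + 2*(-10)) = -31899 + (2 - 20) = -31899 - 18 = -31917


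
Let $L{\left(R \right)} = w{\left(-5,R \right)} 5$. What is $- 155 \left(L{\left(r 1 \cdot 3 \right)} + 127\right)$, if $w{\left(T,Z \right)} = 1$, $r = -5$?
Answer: $-20460$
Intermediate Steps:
$L{\left(R \right)} = 5$ ($L{\left(R \right)} = 1 \cdot 5 = 5$)
$- 155 \left(L{\left(r 1 \cdot 3 \right)} + 127\right) = - 155 \left(5 + 127\right) = \left(-155\right) 132 = -20460$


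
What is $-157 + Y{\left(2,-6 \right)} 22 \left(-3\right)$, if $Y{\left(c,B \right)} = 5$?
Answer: $-487$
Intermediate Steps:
$-157 + Y{\left(2,-6 \right)} 22 \left(-3\right) = -157 + 5 \cdot 22 \left(-3\right) = -157 + 5 \left(-66\right) = -157 - 330 = -487$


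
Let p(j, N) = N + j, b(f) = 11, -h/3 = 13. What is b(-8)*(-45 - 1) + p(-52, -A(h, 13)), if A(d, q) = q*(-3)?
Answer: -519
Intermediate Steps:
h = -39 (h = -3*13 = -39)
A(d, q) = -3*q
b(-8)*(-45 - 1) + p(-52, -A(h, 13)) = 11*(-45 - 1) + (-(-3)*13 - 52) = 11*(-46) + (-1*(-39) - 52) = -506 + (39 - 52) = -506 - 13 = -519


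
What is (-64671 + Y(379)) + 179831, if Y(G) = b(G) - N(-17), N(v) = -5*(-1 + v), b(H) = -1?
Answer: 115069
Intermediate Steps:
N(v) = 5 - 5*v
Y(G) = -91 (Y(G) = -1 - (5 - 5*(-17)) = -1 - (5 + 85) = -1 - 1*90 = -1 - 90 = -91)
(-64671 + Y(379)) + 179831 = (-64671 - 91) + 179831 = -64762 + 179831 = 115069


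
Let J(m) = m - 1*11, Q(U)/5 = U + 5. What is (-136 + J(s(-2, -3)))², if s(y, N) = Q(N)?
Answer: 18769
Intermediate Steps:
Q(U) = 25 + 5*U (Q(U) = 5*(U + 5) = 5*(5 + U) = 25 + 5*U)
s(y, N) = 25 + 5*N
J(m) = -11 + m (J(m) = m - 11 = -11 + m)
(-136 + J(s(-2, -3)))² = (-136 + (-11 + (25 + 5*(-3))))² = (-136 + (-11 + (25 - 15)))² = (-136 + (-11 + 10))² = (-136 - 1)² = (-137)² = 18769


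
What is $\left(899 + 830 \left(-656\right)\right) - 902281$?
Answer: $-1445862$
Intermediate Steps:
$\left(899 + 830 \left(-656\right)\right) - 902281 = \left(899 - 544480\right) - 902281 = -543581 - 902281 = -1445862$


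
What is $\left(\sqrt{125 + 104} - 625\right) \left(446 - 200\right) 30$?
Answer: $-4612500 + 7380 \sqrt{229} \approx -4.5008 \cdot 10^{6}$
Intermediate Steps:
$\left(\sqrt{125 + 104} - 625\right) \left(446 - 200\right) 30 = \left(\sqrt{229} - 625\right) 246 \cdot 30 = \left(-625 + \sqrt{229}\right) 246 \cdot 30 = \left(-153750 + 246 \sqrt{229}\right) 30 = -4612500 + 7380 \sqrt{229}$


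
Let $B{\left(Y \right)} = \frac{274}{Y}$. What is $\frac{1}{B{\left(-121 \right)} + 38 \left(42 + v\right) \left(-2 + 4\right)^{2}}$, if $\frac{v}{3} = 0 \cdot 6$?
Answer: $\frac{121}{772190} \approx 0.0001567$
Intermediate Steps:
$v = 0$ ($v = 3 \cdot 0 \cdot 6 = 3 \cdot 0 = 0$)
$\frac{1}{B{\left(-121 \right)} + 38 \left(42 + v\right) \left(-2 + 4\right)^{2}} = \frac{1}{\frac{274}{-121} + 38 \left(42 + 0\right) \left(-2 + 4\right)^{2}} = \frac{1}{274 \left(- \frac{1}{121}\right) + 38 \cdot 42 \cdot 2^{2}} = \frac{1}{- \frac{274}{121} + 1596 \cdot 4} = \frac{1}{- \frac{274}{121} + 6384} = \frac{1}{\frac{772190}{121}} = \frac{121}{772190}$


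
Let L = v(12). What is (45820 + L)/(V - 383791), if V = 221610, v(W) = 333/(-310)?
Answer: -14203867/50276110 ≈ -0.28252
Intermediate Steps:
v(W) = -333/310 (v(W) = 333*(-1/310) = -333/310)
L = -333/310 ≈ -1.0742
(45820 + L)/(V - 383791) = (45820 - 333/310)/(221610 - 383791) = (14203867/310)/(-162181) = (14203867/310)*(-1/162181) = -14203867/50276110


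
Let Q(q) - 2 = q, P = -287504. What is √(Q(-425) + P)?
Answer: I*√287927 ≈ 536.59*I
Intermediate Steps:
Q(q) = 2 + q
√(Q(-425) + P) = √((2 - 425) - 287504) = √(-423 - 287504) = √(-287927) = I*√287927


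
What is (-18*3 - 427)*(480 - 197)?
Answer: -136123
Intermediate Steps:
(-18*3 - 427)*(480 - 197) = (-54 - 427)*283 = -481*283 = -136123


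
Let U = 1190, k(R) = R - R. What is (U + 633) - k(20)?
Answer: 1823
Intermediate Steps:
k(R) = 0
(U + 633) - k(20) = (1190 + 633) - 1*0 = 1823 + 0 = 1823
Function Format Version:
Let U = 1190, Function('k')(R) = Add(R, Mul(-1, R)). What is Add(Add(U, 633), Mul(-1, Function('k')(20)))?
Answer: 1823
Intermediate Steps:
Function('k')(R) = 0
Add(Add(U, 633), Mul(-1, Function('k')(20))) = Add(Add(1190, 633), Mul(-1, 0)) = Add(1823, 0) = 1823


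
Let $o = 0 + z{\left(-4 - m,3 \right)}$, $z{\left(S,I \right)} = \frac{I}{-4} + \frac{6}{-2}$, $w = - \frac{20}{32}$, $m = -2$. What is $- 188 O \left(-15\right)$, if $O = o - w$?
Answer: $- \frac{17625}{2} \approx -8812.5$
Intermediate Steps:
$w = - \frac{5}{8}$ ($w = \left(-20\right) \frac{1}{32} = - \frac{5}{8} \approx -0.625$)
$z{\left(S,I \right)} = -3 - \frac{I}{4}$ ($z{\left(S,I \right)} = I \left(- \frac{1}{4}\right) + 6 \left(- \frac{1}{2}\right) = - \frac{I}{4} - 3 = -3 - \frac{I}{4}$)
$o = - \frac{15}{4}$ ($o = 0 - \frac{15}{4} = - \frac{15}{4} \approx -3.75$)
$O = - \frac{25}{8}$ ($O = - \frac{15}{4} - - \frac{5}{8} = - \frac{15}{4} + \frac{5}{8} = - \frac{25}{8} \approx -3.125$)
$- 188 O \left(-15\right) = \left(-188\right) \left(- \frac{25}{8}\right) \left(-15\right) = \frac{1175}{2} \left(-15\right) = - \frac{17625}{2}$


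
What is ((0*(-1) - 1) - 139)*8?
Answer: -1120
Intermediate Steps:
((0*(-1) - 1) - 139)*8 = ((0 - 1) - 139)*8 = (-1 - 139)*8 = -140*8 = -1120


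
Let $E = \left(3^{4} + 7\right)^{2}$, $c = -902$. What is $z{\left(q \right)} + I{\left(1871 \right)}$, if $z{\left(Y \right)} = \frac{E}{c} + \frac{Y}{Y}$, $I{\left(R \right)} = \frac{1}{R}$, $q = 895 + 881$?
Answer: $- \frac{581840}{76711} \approx -7.5848$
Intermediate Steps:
$q = 1776$
$E = 7744$ ($E = \left(81 + 7\right)^{2} = 88^{2} = 7744$)
$z{\left(Y \right)} = - \frac{311}{41}$ ($z{\left(Y \right)} = \frac{7744}{-902} + \frac{Y}{Y} = 7744 \left(- \frac{1}{902}\right) + 1 = - \frac{352}{41} + 1 = - \frac{311}{41}$)
$z{\left(q \right)} + I{\left(1871 \right)} = - \frac{311}{41} + \frac{1}{1871} = - \frac{581840}{76711}$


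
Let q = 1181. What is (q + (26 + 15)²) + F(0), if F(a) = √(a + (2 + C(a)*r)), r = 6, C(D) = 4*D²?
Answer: 2862 + √2 ≈ 2863.4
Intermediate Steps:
F(a) = √(2 + a + 24*a²) (F(a) = √(a + (2 + (4*a²)*6)) = √(a + (2 + 24*a²)) = √(2 + a + 24*a²))
(q + (26 + 15)²) + F(0) = (1181 + (26 + 15)²) + √(2 + 0 + 24*0²) = (1181 + 41²) + √(2 + 0 + 24*0) = (1181 + 1681) + √(2 + 0 + 0) = 2862 + √2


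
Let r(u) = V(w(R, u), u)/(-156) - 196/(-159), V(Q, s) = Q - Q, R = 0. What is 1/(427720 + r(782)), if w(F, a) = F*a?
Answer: 159/68007676 ≈ 2.3380e-6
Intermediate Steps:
V(Q, s) = 0
r(u) = 196/159 (r(u) = 0/(-156) - 196/(-159) = 0*(-1/156) - 196*(-1/159) = 0 + 196/159 = 196/159)
1/(427720 + r(782)) = 1/(427720 + 196/159) = 1/(68007676/159) = 159/68007676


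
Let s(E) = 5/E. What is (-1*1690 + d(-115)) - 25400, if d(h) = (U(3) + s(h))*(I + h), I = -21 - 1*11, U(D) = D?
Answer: -633066/23 ≈ -27525.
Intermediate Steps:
I = -32 (I = -21 - 11 = -32)
d(h) = (-32 + h)*(3 + 5/h) (d(h) = (3 + 5/h)*(-32 + h) = (-32 + h)*(3 + 5/h))
(-1*1690 + d(-115)) - 25400 = (-1*1690 + (-91 - 160/(-115) + 3*(-115))) - 25400 = (-1690 + (-91 - 160*(-1/115) - 345)) - 25400 = (-1690 + (-91 + 32/23 - 345)) - 25400 = (-1690 - 9996/23) - 25400 = -48866/23 - 25400 = -633066/23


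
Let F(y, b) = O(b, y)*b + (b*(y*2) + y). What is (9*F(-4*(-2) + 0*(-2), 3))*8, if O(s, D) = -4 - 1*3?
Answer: 2520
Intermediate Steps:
O(s, D) = -7 (O(s, D) = -4 - 3 = -7)
F(y, b) = y - 7*b + 2*b*y (F(y, b) = -7*b + (b*(y*2) + y) = -7*b + (b*(2*y) + y) = -7*b + (2*b*y + y) = -7*b + (y + 2*b*y) = y - 7*b + 2*b*y)
(9*F(-4*(-2) + 0*(-2), 3))*8 = (9*((-4*(-2) + 0*(-2)) - 7*3 + 2*3*(-4*(-2) + 0*(-2))))*8 = (9*((8 + 0) - 21 + 2*3*(8 + 0)))*8 = (9*(8 - 21 + 2*3*8))*8 = (9*(8 - 21 + 48))*8 = (9*35)*8 = 315*8 = 2520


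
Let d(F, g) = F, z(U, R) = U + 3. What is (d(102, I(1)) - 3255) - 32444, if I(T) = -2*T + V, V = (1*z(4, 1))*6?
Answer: -35597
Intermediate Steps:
z(U, R) = 3 + U
V = 42 (V = (1*(3 + 4))*6 = (1*7)*6 = 7*6 = 42)
I(T) = 42 - 2*T (I(T) = -2*T + 42 = 42 - 2*T)
(d(102, I(1)) - 3255) - 32444 = (102 - 3255) - 32444 = -3153 - 32444 = -35597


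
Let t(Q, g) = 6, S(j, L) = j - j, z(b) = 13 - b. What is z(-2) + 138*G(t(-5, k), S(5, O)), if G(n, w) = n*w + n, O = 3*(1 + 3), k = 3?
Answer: 843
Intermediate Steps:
O = 12 (O = 3*4 = 12)
S(j, L) = 0
G(n, w) = n + n*w
z(-2) + 138*G(t(-5, k), S(5, O)) = (13 - 1*(-2)) + 138*(6*(1 + 0)) = (13 + 2) + 138*(6*1) = 15 + 138*6 = 15 + 828 = 843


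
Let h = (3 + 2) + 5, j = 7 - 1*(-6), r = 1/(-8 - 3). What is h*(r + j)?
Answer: 1420/11 ≈ 129.09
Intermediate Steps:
r = -1/11 (r = 1/(-11) = -1/11 ≈ -0.090909)
j = 13 (j = 7 + 6 = 13)
h = 10 (h = 5 + 5 = 10)
h*(r + j) = 10*(-1/11 + 13) = 10*(142/11) = 1420/11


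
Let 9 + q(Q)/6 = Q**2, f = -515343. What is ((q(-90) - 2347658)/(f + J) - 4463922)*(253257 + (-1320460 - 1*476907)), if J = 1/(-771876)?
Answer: 2741816071785474937107660/397780893469 ≈ 6.8928e+12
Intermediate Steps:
J = -1/771876 ≈ -1.2955e-6
q(Q) = -54 + 6*Q**2
((q(-90) - 2347658)/(f + J) - 4463922)*(253257 + (-1320460 - 1*476907)) = (((-54 + 6*(-90)**2) - 2347658)/(-515343 - 1/771876) - 4463922)*(253257 + (-1320460 - 1*476907)) = (((-54 + 6*8100) - 2347658)/(-397780893469/771876) - 4463922)*(253257 + (-1320460 - 476907)) = (((-54 + 48600) - 2347658)*(-771876/397780893469) - 4463922)*(253257 - 1797367) = ((48546 - 2347658)*(-771876/397780893469) - 4463922)*(-1544110) = (-2299112*(-771876/397780893469) - 4463922)*(-1544110) = (1774629374112/397780893469 - 4463922)*(-1544110) = -1775661106906551306/397780893469*(-1544110) = 2741816071785474937107660/397780893469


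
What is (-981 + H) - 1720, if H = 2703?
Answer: 2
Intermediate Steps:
(-981 + H) - 1720 = (-981 + 2703) - 1720 = 1722 - 1720 = 2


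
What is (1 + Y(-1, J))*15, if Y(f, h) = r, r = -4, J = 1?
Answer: -45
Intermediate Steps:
Y(f, h) = -4
(1 + Y(-1, J))*15 = (1 - 4)*15 = -3*15 = -45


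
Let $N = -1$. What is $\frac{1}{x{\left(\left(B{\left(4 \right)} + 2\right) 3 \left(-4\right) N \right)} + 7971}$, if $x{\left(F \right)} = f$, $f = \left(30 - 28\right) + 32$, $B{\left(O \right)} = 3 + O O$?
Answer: $\frac{1}{8005} \approx 0.00012492$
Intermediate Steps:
$B{\left(O \right)} = 3 + O^{2}$
$f = 34$ ($f = 2 + 32 = 34$)
$x{\left(F \right)} = 34$
$\frac{1}{x{\left(\left(B{\left(4 \right)} + 2\right) 3 \left(-4\right) N \right)} + 7971} = \frac{1}{34 + 7971} = \frac{1}{8005}$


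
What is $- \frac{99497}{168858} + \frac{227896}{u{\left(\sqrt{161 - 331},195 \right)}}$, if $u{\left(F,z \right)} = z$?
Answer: $\frac{12820886951}{10975770} \approx 1168.1$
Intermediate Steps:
$- \frac{99497}{168858} + \frac{227896}{u{\left(\sqrt{161 - 331},195 \right)}} = - \frac{99497}{168858} + \frac{227896}{195} = \frac{12820886951}{10975770}$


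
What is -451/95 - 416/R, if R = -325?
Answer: -1647/475 ≈ -3.4674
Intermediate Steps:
-451/95 - 416/R = -451/95 - 416/(-325) = -451*1/95 - 416*(-1/325) = -451/95 + 32/25 = -1647/475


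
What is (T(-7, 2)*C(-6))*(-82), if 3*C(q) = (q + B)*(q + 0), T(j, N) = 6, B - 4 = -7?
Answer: -8856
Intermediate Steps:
B = -3 (B = 4 - 7 = -3)
C(q) = q*(-3 + q)/3 (C(q) = ((q - 3)*(q + 0))/3 = ((-3 + q)*q)/3 = (q*(-3 + q))/3 = q*(-3 + q)/3)
(T(-7, 2)*C(-6))*(-82) = (6*((1/3)*(-6)*(-3 - 6)))*(-82) = (6*((1/3)*(-6)*(-9)))*(-82) = (6*18)*(-82) = 108*(-82) = -8856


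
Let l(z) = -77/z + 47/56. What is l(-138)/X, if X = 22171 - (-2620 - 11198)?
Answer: 5399/139061496 ≈ 3.8825e-5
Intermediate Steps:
l(z) = 47/56 - 77/z (l(z) = -77/z + 47*(1/56) = -77/z + 47/56 = 47/56 - 77/z)
X = 35989 (X = 22171 - 1*(-13818) = 22171 + 13818 = 35989)
l(-138)/X = (47/56 - 77/(-138))/35989 = (47/56 - 77*(-1/138))*(1/35989) = (47/56 + 77/138)*(1/35989) = (5399/3864)*(1/35989) = 5399/139061496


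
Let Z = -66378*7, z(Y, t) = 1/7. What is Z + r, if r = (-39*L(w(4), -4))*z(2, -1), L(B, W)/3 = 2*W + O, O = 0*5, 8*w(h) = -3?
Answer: -3251586/7 ≈ -4.6451e+5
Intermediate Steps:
z(Y, t) = 1/7
w(h) = -3/8 (w(h) = (1/8)*(-3) = -3/8)
O = 0
L(B, W) = 6*W (L(B, W) = 3*(2*W + 0) = 3*(2*W) = 6*W)
r = 936/7 (r = -234*(-4)*(1/7) = -39*(-24)*(1/7) = 936*(1/7) = 936/7 ≈ 133.71)
Z = -464646
Z + r = -464646 + 936/7 = -3251586/7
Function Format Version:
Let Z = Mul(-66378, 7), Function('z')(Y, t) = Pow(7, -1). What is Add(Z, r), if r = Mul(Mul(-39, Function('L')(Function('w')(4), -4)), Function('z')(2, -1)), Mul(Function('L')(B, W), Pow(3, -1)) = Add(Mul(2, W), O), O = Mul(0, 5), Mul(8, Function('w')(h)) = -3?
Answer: Rational(-3251586, 7) ≈ -4.6451e+5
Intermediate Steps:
Function('z')(Y, t) = Rational(1, 7)
Function('w')(h) = Rational(-3, 8) (Function('w')(h) = Mul(Rational(1, 8), -3) = Rational(-3, 8))
O = 0
Function('L')(B, W) = Mul(6, W) (Function('L')(B, W) = Mul(3, Add(Mul(2, W), 0)) = Mul(3, Mul(2, W)) = Mul(6, W))
r = Rational(936, 7) (r = Mul(Mul(-39, Mul(6, -4)), Rational(1, 7)) = Mul(Mul(-39, -24), Rational(1, 7)) = Mul(936, Rational(1, 7)) = Rational(936, 7) ≈ 133.71)
Z = -464646
Add(Z, r) = Add(-464646, Rational(936, 7)) = Rational(-3251586, 7)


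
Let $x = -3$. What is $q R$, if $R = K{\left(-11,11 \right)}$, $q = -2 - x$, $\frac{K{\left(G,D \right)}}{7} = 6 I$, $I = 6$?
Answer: $252$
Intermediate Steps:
$K{\left(G,D \right)} = 252$ ($K{\left(G,D \right)} = 7 \cdot 6 \cdot 6 = 7 \cdot 36 = 252$)
$q = 1$ ($q = -2 - -3 = -2 + 3 = 1$)
$R = 252$
$q R = 1 \cdot 252 = 252$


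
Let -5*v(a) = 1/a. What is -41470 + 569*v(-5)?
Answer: -1036181/25 ≈ -41447.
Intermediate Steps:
v(a) = -1/(5*a)
-41470 + 569*v(-5) = -41470 + 569*(-⅕/(-5)) = -41470 + 569*(-⅕*(-⅕)) = -41470 + 569*(1/25) = -41470 + 569/25 = -1036181/25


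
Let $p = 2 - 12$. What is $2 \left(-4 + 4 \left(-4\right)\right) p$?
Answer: $400$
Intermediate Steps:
$p = -10$ ($p = 2 - 12 = -10$)
$2 \left(-4 + 4 \left(-4\right)\right) p = 2 \left(-4 + 4 \left(-4\right)\right) \left(-10\right) = 2 \left(-4 - 16\right) \left(-10\right) = 2 \left(-20\right) \left(-10\right) = \left(-40\right) \left(-10\right) = 400$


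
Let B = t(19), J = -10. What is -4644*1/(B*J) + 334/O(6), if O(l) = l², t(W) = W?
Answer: 57661/1710 ≈ 33.720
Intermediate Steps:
B = 19
-4644*1/(B*J) + 334/O(6) = -4644/((-10*19)) + 334/(6²) = -4644/(-190) + 334/36 = -4644*(-1/190) + 334*(1/36) = 2322/95 + 167/18 = 57661/1710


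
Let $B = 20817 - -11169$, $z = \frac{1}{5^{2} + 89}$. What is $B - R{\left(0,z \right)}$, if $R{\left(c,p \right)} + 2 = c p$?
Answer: $31988$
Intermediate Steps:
$z = \frac{1}{114}$ ($z = \frac{1}{25 + 89} = \frac{1}{114} \approx 0.0087719$)
$B = 31986$ ($B = 20817 + 11169 = 31986$)
$R{\left(c,p \right)} = -2 + c p$
$B - R{\left(0,z \right)} = 31986 - \left(-2 + 0 \cdot \frac{1}{114}\right) = 31986 - \left(-2 + 0\right) = 31986 - -2 = 31986 + 2 = 31988$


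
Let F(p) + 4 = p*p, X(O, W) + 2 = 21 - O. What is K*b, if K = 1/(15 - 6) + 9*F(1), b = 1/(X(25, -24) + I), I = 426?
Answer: -121/1890 ≈ -0.064021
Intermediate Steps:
X(O, W) = 19 - O (X(O, W) = -2 + (21 - O) = 19 - O)
F(p) = -4 + p² (F(p) = -4 + p*p = -4 + p²)
b = 1/420 (b = 1/((19 - 1*25) + 426) = 1/((19 - 25) + 426) = 1/(-6 + 426) = 1/420 ≈ 0.0023810)
K = -242/9 (K = 1/(15 - 6) + 9*(-4 + 1²) = 1/9 + 9*(-4 + 1) = ⅑ + 9*(-3) = ⅑ - 27 = -242/9 ≈ -26.889)
K*b = -242/9*1/420 = -121/1890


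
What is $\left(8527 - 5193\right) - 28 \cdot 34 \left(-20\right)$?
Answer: $22374$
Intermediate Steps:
$\left(8527 - 5193\right) - 28 \cdot 34 \left(-20\right) = \left(8527 - 5193\right) - 952 \left(-20\right) = 3334 - -19040 = 3334 + 19040 = 22374$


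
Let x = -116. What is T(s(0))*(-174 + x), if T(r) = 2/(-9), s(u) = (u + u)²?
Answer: 580/9 ≈ 64.444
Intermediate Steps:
s(u) = 4*u² (s(u) = (2*u)² = 4*u²)
T(r) = -2/9 (T(r) = 2*(-⅑) = -2/9)
T(s(0))*(-174 + x) = -2*(-174 - 116)/9 = -2/9*(-290) = 580/9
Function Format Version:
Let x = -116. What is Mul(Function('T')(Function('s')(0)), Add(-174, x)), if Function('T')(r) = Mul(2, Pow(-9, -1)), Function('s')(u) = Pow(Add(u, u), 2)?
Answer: Rational(580, 9) ≈ 64.444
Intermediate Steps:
Function('s')(u) = Mul(4, Pow(u, 2)) (Function('s')(u) = Pow(Mul(2, u), 2) = Mul(4, Pow(u, 2)))
Function('T')(r) = Rational(-2, 9) (Function('T')(r) = Mul(2, Rational(-1, 9)) = Rational(-2, 9))
Mul(Function('T')(Function('s')(0)), Add(-174, x)) = Mul(Rational(-2, 9), Add(-174, -116)) = Mul(Rational(-2, 9), -290) = Rational(580, 9)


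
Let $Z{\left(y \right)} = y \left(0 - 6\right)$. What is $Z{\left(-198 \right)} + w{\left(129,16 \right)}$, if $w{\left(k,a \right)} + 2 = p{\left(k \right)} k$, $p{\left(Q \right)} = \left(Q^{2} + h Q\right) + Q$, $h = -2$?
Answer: $2131234$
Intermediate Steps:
$p{\left(Q \right)} = Q^{2} - Q$ ($p{\left(Q \right)} = \left(Q^{2} - 2 Q\right) + Q = Q^{2} - Q$)
$w{\left(k,a \right)} = -2 + k^{2} \left(-1 + k\right)$ ($w{\left(k,a \right)} = -2 + k \left(-1 + k\right) k = -2 + k^{2} \left(-1 + k\right)$)
$Z{\left(y \right)} = - 6 y$ ($Z{\left(y \right)} = y \left(-6\right) = - 6 y$)
$Z{\left(-198 \right)} + w{\left(129,16 \right)} = \left(-6\right) \left(-198\right) - \left(2 - 129^{2} \left(-1 + 129\right)\right) = 1188 + \left(-2 + 16641 \cdot 128\right) = 1188 + \left(-2 + 2130048\right) = 1188 + 2130046 = 2131234$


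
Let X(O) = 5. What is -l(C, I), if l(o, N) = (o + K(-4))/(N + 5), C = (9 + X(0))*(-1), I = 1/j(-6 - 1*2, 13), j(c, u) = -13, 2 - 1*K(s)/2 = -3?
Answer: 13/16 ≈ 0.81250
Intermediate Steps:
K(s) = 10 (K(s) = 4 - 2*(-3) = 4 + 6 = 10)
I = -1/13 (I = 1/(-13) = -1/13 ≈ -0.076923)
C = -14 (C = (9 + 5)*(-1) = 14*(-1) = -14)
l(o, N) = (10 + o)/(5 + N) (l(o, N) = (o + 10)/(N + 5) = (10 + o)/(5 + N))
-l(C, I) = -(10 - 14)/(5 - 1/13) = -(-4)/64/13 = -13*(-4)/64 = -1*(-13/16) = 13/16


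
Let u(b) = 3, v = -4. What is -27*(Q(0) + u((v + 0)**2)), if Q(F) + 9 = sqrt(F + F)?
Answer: 162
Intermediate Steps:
Q(F) = -9 + sqrt(2)*sqrt(F) (Q(F) = -9 + sqrt(F + F) = -9 + sqrt(2*F) = -9 + sqrt(2)*sqrt(F))
-27*(Q(0) + u((v + 0)**2)) = -27*((-9 + sqrt(2)*sqrt(0)) + 3) = -27*((-9 + sqrt(2)*0) + 3) = -27*((-9 + 0) + 3) = -27*(-9 + 3) = -27*(-6) = 162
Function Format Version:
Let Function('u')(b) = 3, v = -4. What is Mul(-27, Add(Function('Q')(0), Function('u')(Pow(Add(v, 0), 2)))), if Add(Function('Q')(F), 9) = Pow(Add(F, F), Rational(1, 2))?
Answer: 162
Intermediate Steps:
Function('Q')(F) = Add(-9, Mul(Pow(2, Rational(1, 2)), Pow(F, Rational(1, 2)))) (Function('Q')(F) = Add(-9, Pow(Add(F, F), Rational(1, 2))) = Add(-9, Pow(Mul(2, F), Rational(1, 2))) = Add(-9, Mul(Pow(2, Rational(1, 2)), Pow(F, Rational(1, 2)))))
Mul(-27, Add(Function('Q')(0), Function('u')(Pow(Add(v, 0), 2)))) = Mul(-27, Add(Add(-9, Mul(Pow(2, Rational(1, 2)), Pow(0, Rational(1, 2)))), 3)) = Mul(-27, Add(Add(-9, Mul(Pow(2, Rational(1, 2)), 0)), 3)) = Mul(-27, Add(Add(-9, 0), 3)) = Mul(-27, Add(-9, 3)) = Mul(-27, -6) = 162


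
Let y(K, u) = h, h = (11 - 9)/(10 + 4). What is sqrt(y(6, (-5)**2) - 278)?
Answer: I*sqrt(13615)/7 ≈ 16.669*I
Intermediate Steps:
h = 1/7 (h = 2/14 = 2*(1/14) = 1/7 ≈ 0.14286)
y(K, u) = 1/7
sqrt(y(6, (-5)**2) - 278) = sqrt(1/7 - 278) = sqrt(-1945/7) = I*sqrt(13615)/7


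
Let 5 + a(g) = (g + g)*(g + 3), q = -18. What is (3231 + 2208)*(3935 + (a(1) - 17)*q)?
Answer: 22773093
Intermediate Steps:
a(g) = -5 + 2*g*(3 + g) (a(g) = -5 + (g + g)*(g + 3) = -5 + (2*g)*(3 + g) = -5 + 2*g*(3 + g))
(3231 + 2208)*(3935 + (a(1) - 17)*q) = (3231 + 2208)*(3935 + ((-5 + 2*1² + 6*1) - 17)*(-18)) = 5439*(3935 + ((-5 + 2*1 + 6) - 17)*(-18)) = 5439*(3935 + ((-5 + 2 + 6) - 17)*(-18)) = 5439*(3935 + (3 - 17)*(-18)) = 5439*(3935 - 14*(-18)) = 5439*(3935 + 252) = 5439*4187 = 22773093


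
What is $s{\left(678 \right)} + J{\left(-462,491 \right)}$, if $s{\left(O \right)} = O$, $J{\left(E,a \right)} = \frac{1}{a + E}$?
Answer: $\frac{19663}{29} \approx 678.03$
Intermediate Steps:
$J{\left(E,a \right)} = \frac{1}{E + a}$
$s{\left(678 \right)} + J{\left(-462,491 \right)} = 678 + \frac{1}{-462 + 491} = 678 + \frac{1}{29} = \frac{19663}{29}$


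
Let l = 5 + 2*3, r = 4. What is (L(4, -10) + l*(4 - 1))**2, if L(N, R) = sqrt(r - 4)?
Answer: 1089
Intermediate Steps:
l = 11 (l = 5 + 6 = 11)
L(N, R) = 0 (L(N, R) = sqrt(4 - 4) = sqrt(0) = 0)
(L(4, -10) + l*(4 - 1))**2 = (0 + 11*(4 - 1))**2 = (0 + 11*3)**2 = (0 + 33)**2 = 33**2 = 1089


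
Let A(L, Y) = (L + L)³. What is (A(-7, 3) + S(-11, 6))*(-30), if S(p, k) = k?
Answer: 82140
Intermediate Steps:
A(L, Y) = 8*L³ (A(L, Y) = (2*L)³ = 8*L³)
(A(-7, 3) + S(-11, 6))*(-30) = (8*(-7)³ + 6)*(-30) = (8*(-343) + 6)*(-30) = (-2744 + 6)*(-30) = -2738*(-30) = 82140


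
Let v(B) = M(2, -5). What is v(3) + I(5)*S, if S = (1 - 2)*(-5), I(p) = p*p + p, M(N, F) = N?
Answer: 152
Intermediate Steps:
I(p) = p + p**2 (I(p) = p**2 + p = p + p**2)
S = 5 (S = -1*(-5) = 5)
v(B) = 2
v(3) + I(5)*S = 2 + (5*(1 + 5))*5 = 2 + (5*6)*5 = 2 + 30*5 = 2 + 150 = 152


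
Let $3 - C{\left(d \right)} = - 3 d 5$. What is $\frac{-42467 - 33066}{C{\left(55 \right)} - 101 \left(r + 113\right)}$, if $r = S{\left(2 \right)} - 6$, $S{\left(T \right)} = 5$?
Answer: $\frac{75533}{10484} \approx 7.2046$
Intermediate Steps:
$C{\left(d \right)} = 3 + 15 d$ ($C{\left(d \right)} = 3 - - 3 d 5 = 3 - - 15 d = 3 + 15 d$)
$r = -1$ ($r = 5 - 6 = -1$)
$\frac{-42467 - 33066}{C{\left(55 \right)} - 101 \left(r + 113\right)} = \frac{-42467 - 33066}{\left(3 + 15 \cdot 55\right) - 101 \left(-1 + 113\right)} = - \frac{75533}{\left(3 + 825\right) - 11312} = - \frac{75533}{828 - 11312} = - \frac{75533}{-10484} = \left(-75533\right) \left(- \frac{1}{10484}\right) = \frac{75533}{10484}$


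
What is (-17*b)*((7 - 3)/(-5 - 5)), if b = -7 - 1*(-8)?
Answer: 34/5 ≈ 6.8000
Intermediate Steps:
b = 1 (b = -7 + 8 = 1)
(-17*b)*((7 - 3)/(-5 - 5)) = (-17*1)*((7 - 3)/(-5 - 5)) = -68/(-10) = -68*(-1)/10 = -17*(-2/5) = 34/5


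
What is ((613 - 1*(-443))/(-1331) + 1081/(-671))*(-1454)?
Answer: 25804138/7381 ≈ 3496.0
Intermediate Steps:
((613 - 1*(-443))/(-1331) + 1081/(-671))*(-1454) = ((613 + 443)*(-1/1331) + 1081*(-1/671))*(-1454) = (1056*(-1/1331) - 1081/671)*(-1454) = (-96/121 - 1081/671)*(-1454) = -17747/7381*(-1454) = 25804138/7381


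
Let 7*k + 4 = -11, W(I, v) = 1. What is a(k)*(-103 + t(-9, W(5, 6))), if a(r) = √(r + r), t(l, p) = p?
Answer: -102*I*√210/7 ≈ -211.16*I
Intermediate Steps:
k = -15/7 (k = -4/7 + (⅐)*(-11) = -4/7 - 11/7 = -15/7 ≈ -2.1429)
a(r) = √2*√r (a(r) = √(2*r) = √2*√r)
a(k)*(-103 + t(-9, W(5, 6))) = (√2*√(-15/7))*(-103 + 1) = (√2*(I*√105/7))*(-102) = (I*√210/7)*(-102) = -102*I*√210/7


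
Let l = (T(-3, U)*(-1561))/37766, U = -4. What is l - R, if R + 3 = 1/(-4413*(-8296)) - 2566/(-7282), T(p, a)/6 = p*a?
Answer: -826568528736971/2517064490574744 ≈ -0.32839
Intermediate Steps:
T(p, a) = 6*a*p (T(p, a) = 6*(p*a) = 6*(a*p) = 6*a*p)
R = -352922787079/133297912968 (R = -3 + (1/(-4413*(-8296)) - 2566/(-7282)) = -3 + (-1/4413*(-1/8296) - 2566*(-1/7282)) = -3 + (1/36610248 + 1283/3641) = -3 + 46970951825/133297912968 = -352922787079/133297912968 ≈ -2.6476)
l = -56196/18883 (l = ((6*(-4)*(-3))*(-1561))/37766 = (72*(-1561))*(1/37766) = -112392*1/37766 = -56196/18883 ≈ -2.9760)
l - R = -56196/18883 - 1*(-352922787079/133297912968) = -56196/18883 + 352922787079/133297912968 = -826568528736971/2517064490574744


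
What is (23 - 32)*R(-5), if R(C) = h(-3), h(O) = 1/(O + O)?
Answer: 3/2 ≈ 1.5000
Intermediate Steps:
h(O) = 1/(2*O)
R(C) = -⅙ (R(C) = (½)/(-3) = (½)*(-⅓) = -⅙)
(23 - 32)*R(-5) = (23 - 32)*(-⅙) = -9*(-⅙) = 3/2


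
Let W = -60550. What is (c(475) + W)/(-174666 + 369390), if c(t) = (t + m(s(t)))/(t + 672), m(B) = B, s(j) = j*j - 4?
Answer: -11537459/37224738 ≈ -0.30994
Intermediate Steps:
s(j) = -4 + j² (s(j) = j² - 4 = -4 + j²)
c(t) = (-4 + t + t²)/(672 + t) (c(t) = (t + (-4 + t²))/(t + 672) = (-4 + t + t²)/(672 + t))
(c(475) + W)/(-174666 + 369390) = ((-4 + 475 + 475²)/(672 + 475) - 60550)/(-174666 + 369390) = ((-4 + 475 + 225625)/1147 - 60550)/194724 = ((1/1147)*226096 - 60550)*(1/194724) = (226096/1147 - 60550)*(1/194724) = -69224754/1147*1/194724 = -11537459/37224738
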